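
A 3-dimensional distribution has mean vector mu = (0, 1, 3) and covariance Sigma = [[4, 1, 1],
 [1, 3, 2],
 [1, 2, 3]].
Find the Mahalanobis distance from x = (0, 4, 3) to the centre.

Step 1 — centre the observation: (x - mu) = (0, 3, 0).

Step 2 — invert Sigma (cofactor / det for 3×3, or solve directly):
  Sigma^{-1} = [[0.2778, -0.0556, -0.0556],
 [-0.0556, 0.6111, -0.3889],
 [-0.0556, -0.3889, 0.6111]].

Step 3 — form the quadratic (x - mu)^T · Sigma^{-1} · (x - mu):
  Sigma^{-1} · (x - mu) = (-0.1667, 1.8333, -1.1667).
  (x - mu)^T · [Sigma^{-1} · (x - mu)] = (0)·(-0.1667) + (3)·(1.8333) + (0)·(-1.1667) = 5.5.

Step 4 — take square root: d = √(5.5) ≈ 2.3452.

d(x, mu) = √(5.5) ≈ 2.3452


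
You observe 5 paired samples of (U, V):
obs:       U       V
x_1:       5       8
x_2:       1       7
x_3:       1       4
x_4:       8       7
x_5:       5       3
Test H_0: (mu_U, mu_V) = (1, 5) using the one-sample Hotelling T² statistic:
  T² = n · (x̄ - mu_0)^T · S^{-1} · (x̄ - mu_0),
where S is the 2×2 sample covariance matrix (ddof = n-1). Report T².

Step 1 — sample mean vector:
  mean(U) = (5 + 1 + 1 + 8 + 5) / 5 = 20/5 = 4
  mean(V) = (8 + 7 + 4 + 7 + 3) / 5 = 29/5 = 5.8
  x̄ = (4, 5.8),  deviation x̄ - mu_0 = (4, 5.8) - (1, 5) = (3, 0.8).

Step 2 — sample covariance matrix, S[i,j] = (1/(n-1)) · Σ_k (x_{k,i} - mean_i) · (x_{k,j} - mean_j), divisor n-1 = 4:
  S[U,U] = ((1)·(1) + (-3)·(-3) + (-3)·(-3) + (4)·(4) + (1)·(1)) / 4 = 36/4 = 9
  S[U,V] = ((1)·(2.2) + (-3)·(1.2) + (-3)·(-1.8) + (4)·(1.2) + (1)·(-2.8)) / 4 = 6/4 = 1.5
  S[V,V] = ((2.2)·(2.2) + (1.2)·(1.2) + (-1.8)·(-1.8) + (1.2)·(1.2) + (-2.8)·(-2.8)) / 4 = 18.8/4 = 4.7
  S = [[9, 1.5],
 [1.5, 4.7]].

Step 3 — invert S. det(S) = 9·4.7 - (1.5)² = 40.05.
  S^{-1} = (1/det) · [[d, -b], [-b, a]] = [[0.1174, -0.0375],
 [-0.0375, 0.2247]].

Step 4 — quadratic form (x̄ - mu_0)^T · S^{-1} · (x̄ - mu_0):
  S^{-1} · (x̄ - mu_0) = (0.3221, 0.0674),
  (x̄ - mu_0)^T · [...] = (3)·(0.3221) + (0.8)·(0.0674) = 1.0202.

Step 5 — scale by n: T² = 5 · 1.0202 = 5.1011.

T² ≈ 5.1011


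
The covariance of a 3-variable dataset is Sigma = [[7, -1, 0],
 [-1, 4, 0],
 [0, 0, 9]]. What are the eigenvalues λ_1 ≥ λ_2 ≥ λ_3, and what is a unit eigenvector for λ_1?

Step 1 — characteristic polynomial p(λ) = det(λI - Sigma) = λ³ - tr·λ² + c_1·λ - det, where tr = trace, c_1 = sum of the principal 2×2 minors, det = det(Sigma):
  tr = 7 + 4 + 9 = 20,
  c_1 = (7·4 - (-1)²) + (7·9 - (0)²) + (4·9 - (0)²) = 27 + 63 + 36 = 126,
  det = 7·(4·9 - (0)²) - (-1)·((-1)·9 - (0)·(0)) + (0)·((-1)·(0) - 4·(0)) = 7·(36) - (-1)·(-9) + (0)·(0) = 243.
  So p(λ) = λ³ - 20λ² + 126λ - 243.
Step 2 — look for an integer root (rational root theorem: any rational root is an integer divisor of 243). Testing λ = 9:
  p(9) = 729 - 1620 + 1134 - 243 = 0  ✓
  Dividing out (λ - 9): p(λ) = (λ - 9)(λ² - 11λ + 27).
Step 3 — remaining eigenvalues from the quadratic λ² - 11λ + 27 = 0:
  Δ = 11² - 4·27 = 121 - 108 = 13,  λ = (11 ± √13)/2 = (11 ± 3.6056)/2 ≈ 7.3028 or 3.6972.
  Sorted: λ_1 = 9,  λ_2 = 7.3028,  λ_3 = 3.6972  (check: sum = 20 = tr ✓).

Step 4 — unit eigenvector for λ_1 = 9: v spans the null space of (Sigma - λ_1 I), whose rows are
  r_1 = (-2, -1, 0),  r_2 = (-1, -5, 0),  r_3 = (0, 0, 0).
  v is orthogonal to every row, so take v ∝ r_1 × r_2 = ((-1)·(0) - (0)·(-5), (0)·(-1) - (-2)·(0), (-2)·(-5) - (-1)·(-1)) = (0, 0, 9).
  Rescale (divide by 9): u = (0, 0, 1).
  ||u|| = √((0)² + (0)² + (1)²) = √(1) = 1,  v_1 = u/||u|| ≈ (0, 0, 1) (||v_1|| = 1).

λ_1 = 9,  λ_2 = 7.3028,  λ_3 = 3.6972;  v_1 ≈ (0, 0, 1)


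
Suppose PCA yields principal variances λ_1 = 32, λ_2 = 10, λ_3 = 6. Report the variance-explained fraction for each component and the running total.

Step 1 — total variance = trace(Sigma) = Σ λ_i = 32 + 10 + 6 = 48.

Step 2 — fraction explained by component i = λ_i / Σ λ:
  PC1: 32/48 = 0.6667
  PC2: 10/48 = 0.2083
  PC3: 6/48 = 0.125

Step 3 — cumulative fraction after k components = (λ_1 + ... + λ_k) / Σ λ:
  k = 1: 32/48 = 0.6667
  k = 2: (32 + 10)/48 = 42/48 = 0.875
  k = 3: (32 + 10 + 6)/48 = 48/48 = 1

Summary (fraction, with percent):

explained: PC1 0.6667 (66.67%), PC2 0.2083 (20.83%), PC3 0.125 (12.5%);  cumulative: 0.6667, 0.875, 1


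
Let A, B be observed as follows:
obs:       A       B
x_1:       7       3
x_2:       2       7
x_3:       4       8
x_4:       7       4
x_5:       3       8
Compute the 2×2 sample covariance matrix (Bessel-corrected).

Step 1 — column means:
  mean(A) = (7 + 2 + 4 + 7 + 3) / 5 = 23/5 = 4.6
  mean(B) = (3 + 7 + 8 + 4 + 8) / 5 = 30/5 = 6

Step 2 — sample covariance S[i,j] = (1/(n-1)) · Σ_k (x_{k,i} - mean_i) · (x_{k,j} - mean_j), with n-1 = 4.
  S[A,A] = ((2.4)·(2.4) + (-2.6)·(-2.6) + (-0.6)·(-0.6) + (2.4)·(2.4) + (-1.6)·(-1.6)) / 4 = 21.2/4 = 5.3
  S[A,B] = ((2.4)·(-3) + (-2.6)·(1) + (-0.6)·(2) + (2.4)·(-2) + (-1.6)·(2)) / 4 = -19/4 = -4.75
  S[B,B] = ((-3)·(-3) + (1)·(1) + (2)·(2) + (-2)·(-2) + (2)·(2)) / 4 = 22/4 = 5.5

S is symmetric (S[j,i] = S[i,j]). Assembling:

S = [[5.3, -4.75],
 [-4.75, 5.5]]


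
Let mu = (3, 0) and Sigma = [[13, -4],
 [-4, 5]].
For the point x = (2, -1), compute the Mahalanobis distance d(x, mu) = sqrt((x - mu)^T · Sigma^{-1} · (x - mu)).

Step 1 — centre the observation: (x - mu) = (-1, -1).

Step 2 — invert Sigma. det(Sigma) = 13·5 - (-4)² = 49.
  Sigma^{-1} = (1/det) · [[d, -b], [-b, a]] = [[0.102, 0.0816],
 [0.0816, 0.2653]].

Step 3 — form the quadratic (x - mu)^T · Sigma^{-1} · (x - mu):
  Sigma^{-1} · (x - mu) = (-0.1837, -0.3469).
  (x - mu)^T · [Sigma^{-1} · (x - mu)] = (-1)·(-0.1837) + (-1)·(-0.3469) = 0.5306.

Step 4 — take square root: d = √(0.5306) ≈ 0.7284.

d(x, mu) = √(0.5306) ≈ 0.7284


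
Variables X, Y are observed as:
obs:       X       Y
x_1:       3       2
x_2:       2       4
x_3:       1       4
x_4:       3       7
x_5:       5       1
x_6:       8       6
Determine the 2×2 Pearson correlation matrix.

Step 1 — column means:
  mean(X) = (3 + 2 + 1 + 3 + 5 + 8) / 6 = 22/6 = 3.6667
  mean(Y) = (2 + 4 + 4 + 7 + 1 + 6) / 6 = 24/6 = 4

Step 2 — sample variances and covariances s[i,j] = (1/(n-1)) · Σ_k (x_{k,i} - mean_i) · (x_{k,j} - mean_j), with n-1 = 5:
  s[X,X] = ((-0.6667)·(-0.6667) + (-1.6667)·(-1.6667) + (-2.6667)·(-2.6667) + (-0.6667)·(-0.6667) + (1.3333)·(1.3333) + (4.3333)·(4.3333)) / 5 = 31.3333/5 = 6.2667
  s[X,Y] = ((-0.6667)·(-2) + (-1.6667)·(0) + (-2.6667)·(0) + (-0.6667)·(3) + (1.3333)·(-3) + (4.3333)·(2)) / 5 = 4/5 = 0.8
  s[Y,Y] = ((-2)·(-2) + (0)·(0) + (0)·(0) + (3)·(3) + (-3)·(-3) + (2)·(2)) / 5 = 26/5 = 5.2
  Sample standard deviations s_i = √(s[i,i]):
  s(X) = √(6.2667) = 2.5033
  s(Y) = √(5.2) = 2.2804

Step 3 — r_{ij} = s_{ij} / (s_i · s_j):
  r[X,X] = 1 (diagonal).
  r[X,Y] = 0.8 / (2.5033 · 2.2804) = 0.8 / 5.7085 = 0.1401
  r[Y,Y] = 1 (diagonal).

R is symmetric with unit diagonal. Assembling:

R = [[1, 0.1401],
 [0.1401, 1]]


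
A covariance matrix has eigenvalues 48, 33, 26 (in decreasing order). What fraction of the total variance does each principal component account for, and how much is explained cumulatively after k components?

Step 1 — total variance = trace(Sigma) = Σ λ_i = 48 + 33 + 26 = 107.

Step 2 — fraction explained by component i = λ_i / Σ λ:
  PC1: 48/107 = 0.4486
  PC2: 33/107 = 0.3084
  PC3: 26/107 = 0.243

Step 3 — cumulative fraction after k components = (λ_1 + ... + λ_k) / Σ λ:
  k = 1: 48/107 = 0.4486
  k = 2: (48 + 33)/107 = 81/107 = 0.757
  k = 3: (48 + 33 + 26)/107 = 107/107 = 1

Summary (fraction, with percent):

explained: PC1 0.4486 (44.86%), PC2 0.3084 (30.84%), PC3 0.243 (24.3%);  cumulative: 0.4486, 0.757, 1


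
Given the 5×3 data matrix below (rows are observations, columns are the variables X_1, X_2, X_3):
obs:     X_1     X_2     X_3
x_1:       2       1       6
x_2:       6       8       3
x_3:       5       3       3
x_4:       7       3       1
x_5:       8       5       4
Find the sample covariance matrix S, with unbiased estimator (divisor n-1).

Step 1 — column means:
  mean(X_1) = (2 + 6 + 5 + 7 + 8) / 5 = 28/5 = 5.6
  mean(X_2) = (1 + 8 + 3 + 3 + 5) / 5 = 20/5 = 4
  mean(X_3) = (6 + 3 + 3 + 1 + 4) / 5 = 17/5 = 3.4

Step 2 — sample covariance S[i,j] = (1/(n-1)) · Σ_k (x_{k,i} - mean_i) · (x_{k,j} - mean_j), with n-1 = 4.
  S[X_1,X_1] = ((-3.6)·(-3.6) + (0.4)·(0.4) + (-0.6)·(-0.6) + (1.4)·(1.4) + (2.4)·(2.4)) / 4 = 21.2/4 = 5.3
  S[X_1,X_2] = ((-3.6)·(-3) + (0.4)·(4) + (-0.6)·(-1) + (1.4)·(-1) + (2.4)·(1)) / 4 = 14/4 = 3.5
  S[X_1,X_3] = ((-3.6)·(2.6) + (0.4)·(-0.4) + (-0.6)·(-0.4) + (1.4)·(-2.4) + (2.4)·(0.6)) / 4 = -11.2/4 = -2.8
  S[X_2,X_2] = ((-3)·(-3) + (4)·(4) + (-1)·(-1) + (-1)·(-1) + (1)·(1)) / 4 = 28/4 = 7
  S[X_2,X_3] = ((-3)·(2.6) + (4)·(-0.4) + (-1)·(-0.4) + (-1)·(-2.4) + (1)·(0.6)) / 4 = -6/4 = -1.5
  S[X_3,X_3] = ((2.6)·(2.6) + (-0.4)·(-0.4) + (-0.4)·(-0.4) + (-2.4)·(-2.4) + (0.6)·(0.6)) / 4 = 13.2/4 = 3.3

S is symmetric (S[j,i] = S[i,j]). Assembling:

S = [[5.3, 3.5, -2.8],
 [3.5, 7, -1.5],
 [-2.8, -1.5, 3.3]]


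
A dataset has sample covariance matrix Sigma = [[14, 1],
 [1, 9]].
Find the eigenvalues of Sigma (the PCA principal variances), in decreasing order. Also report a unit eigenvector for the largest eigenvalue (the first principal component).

Step 1 — characteristic polynomial of 2×2 Sigma:
  det(Sigma - λI) = λ² - trace · λ + det = 0.
  trace = 14 + 9 = 23, det = 14·9 - (1)² = 125.
Step 2 — discriminant:
  Δ = trace² - 4·det = 529 - 500 = 29.
Step 3 — eigenvalues:
  λ = (trace ± √Δ)/2 = (23 ± 5.3852)/2,
  λ_1 = 14.1926,  λ_2 = 8.8074.

Step 4 — unit eigenvector for λ_1: solve (Sigma - λ_1 I)v = 0. First row:
  (14 - 14.1926)·v_x + (1)·v_y = 0, i.e. (-0.1926)·v_x + (1)·v_y = 0,
  so v ∝ (b, λ_1 - a) = (1, 0.1926) = u.
  ||u|| = √((1)² + (0.1926)²) = √(1.0371) ≈ 1.0184,
  v_1 = u/||u|| ≈ (0.982, 0.1891) (||v_1|| = 1).

λ_1 = 14.1926,  λ_2 = 8.8074;  v_1 ≈ (0.982, 0.1891)


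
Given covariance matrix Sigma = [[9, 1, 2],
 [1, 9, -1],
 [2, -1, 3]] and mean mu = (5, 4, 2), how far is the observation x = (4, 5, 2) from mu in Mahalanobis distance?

Step 1 — centre the observation: (x - mu) = (-1, 1, 0).

Step 2 — invert Sigma (cofactor / det for 3×3, or solve directly):
  Sigma^{-1} = [[0.1361, -0.0262, -0.0995],
 [-0.0262, 0.1204, 0.0576],
 [-0.0995, 0.0576, 0.4188]].

Step 3 — form the quadratic (x - mu)^T · Sigma^{-1} · (x - mu):
  Sigma^{-1} · (x - mu) = (-0.1623, 0.1466, 0.1571).
  (x - mu)^T · [Sigma^{-1} · (x - mu)] = (-1)·(-0.1623) + (1)·(0.1466) + (0)·(0.1571) = 0.3089.

Step 4 — take square root: d = √(0.3089) ≈ 0.5558.

d(x, mu) = √(0.3089) ≈ 0.5558


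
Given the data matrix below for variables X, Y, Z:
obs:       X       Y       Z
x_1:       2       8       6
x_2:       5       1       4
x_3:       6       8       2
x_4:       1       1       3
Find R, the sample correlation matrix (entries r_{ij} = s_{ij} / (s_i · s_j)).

Step 1 — column means:
  mean(X) = (2 + 5 + 6 + 1) / 4 = 14/4 = 3.5
  mean(Y) = (8 + 1 + 8 + 1) / 4 = 18/4 = 4.5
  mean(Z) = (6 + 4 + 2 + 3) / 4 = 15/4 = 3.75

Step 2 — sample variances and covariances s[i,j] = (1/(n-1)) · Σ_k (x_{k,i} - mean_i) · (x_{k,j} - mean_j), with n-1 = 3:
  s[X,X] = ((-1.5)·(-1.5) + (1.5)·(1.5) + (2.5)·(2.5) + (-2.5)·(-2.5)) / 3 = 17/3 = 5.6667
  s[X,Y] = ((-1.5)·(3.5) + (1.5)·(-3.5) + (2.5)·(3.5) + (-2.5)·(-3.5)) / 3 = 7/3 = 2.3333
  s[X,Z] = ((-1.5)·(2.25) + (1.5)·(0.25) + (2.5)·(-1.75) + (-2.5)·(-0.75)) / 3 = -5.5/3 = -1.8333
  s[Y,Y] = ((3.5)·(3.5) + (-3.5)·(-3.5) + (3.5)·(3.5) + (-3.5)·(-3.5)) / 3 = 49/3 = 16.3333
  s[Y,Z] = ((3.5)·(2.25) + (-3.5)·(0.25) + (3.5)·(-1.75) + (-3.5)·(-0.75)) / 3 = 3.5/3 = 1.1667
  s[Z,Z] = ((2.25)·(2.25) + (0.25)·(0.25) + (-1.75)·(-1.75) + (-0.75)·(-0.75)) / 3 = 8.75/3 = 2.9167
  Sample standard deviations s_i = √(s[i,i]):
  s(X) = √(5.6667) = 2.3805
  s(Y) = √(16.3333) = 4.0415
  s(Z) = √(2.9167) = 1.7078

Step 3 — r_{ij} = s_{ij} / (s_i · s_j):
  r[X,X] = 1 (diagonal).
  r[X,Y] = 2.3333 / (2.3805 · 4.0415) = 2.3333 / 9.6206 = 0.2425
  r[X,Z] = -1.8333 / (2.3805 · 1.7078) = -1.8333 / 4.0654 = -0.451
  r[Y,Y] = 1 (diagonal).
  r[Y,Z] = 1.1667 / (4.0415 · 1.7078) = 1.1667 / 6.9021 = 0.169
  r[Z,Z] = 1 (diagonal).

R is symmetric with unit diagonal. Assembling:

R = [[1, 0.2425, -0.451],
 [0.2425, 1, 0.169],
 [-0.451, 0.169, 1]]


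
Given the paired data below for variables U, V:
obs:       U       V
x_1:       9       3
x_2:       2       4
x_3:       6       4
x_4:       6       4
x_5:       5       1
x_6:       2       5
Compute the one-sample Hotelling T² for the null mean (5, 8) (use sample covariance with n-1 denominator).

Step 1 — sample mean vector:
  mean(U) = (9 + 2 + 6 + 6 + 5 + 2) / 6 = 30/6 = 5
  mean(V) = (3 + 4 + 4 + 4 + 1 + 5) / 6 = 21/6 = 3.5
  x̄ = (5, 3.5),  deviation x̄ - mu_0 = (5, 3.5) - (5, 8) = (0, -4.5).

Step 2 — sample covariance matrix, S[i,j] = (1/(n-1)) · Σ_k (x_{k,i} - mean_i) · (x_{k,j} - mean_j), divisor n-1 = 5:
  S[U,U] = ((4)·(4) + (-3)·(-3) + (1)·(1) + (1)·(1) + (0)·(0) + (-3)·(-3)) / 5 = 36/5 = 7.2
  S[U,V] = ((4)·(-0.5) + (-3)·(0.5) + (1)·(0.5) + (1)·(0.5) + (0)·(-2.5) + (-3)·(1.5)) / 5 = -7/5 = -1.4
  S[V,V] = ((-0.5)·(-0.5) + (0.5)·(0.5) + (0.5)·(0.5) + (0.5)·(0.5) + (-2.5)·(-2.5) + (1.5)·(1.5)) / 5 = 9.5/5 = 1.9
  S = [[7.2, -1.4],
 [-1.4, 1.9]].

Step 3 — invert S. det(S) = 7.2·1.9 - (-1.4)² = 11.72.
  S^{-1} = (1/det) · [[d, -b], [-b, a]] = [[0.1621, 0.1195],
 [0.1195, 0.6143]].

Step 4 — quadratic form (x̄ - mu_0)^T · S^{-1} · (x̄ - mu_0):
  S^{-1} · (x̄ - mu_0) = (-0.5375, -2.7645),
  (x̄ - mu_0)^T · [...] = (0)·(-0.5375) + (-4.5)·(-2.7645) = 12.4403.

Step 5 — scale by n: T² = 6 · 12.4403 = 74.6416.

T² ≈ 74.6416


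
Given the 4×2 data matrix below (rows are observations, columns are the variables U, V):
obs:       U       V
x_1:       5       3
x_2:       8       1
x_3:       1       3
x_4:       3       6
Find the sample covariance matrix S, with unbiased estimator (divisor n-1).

Step 1 — column means:
  mean(U) = (5 + 8 + 1 + 3) / 4 = 17/4 = 4.25
  mean(V) = (3 + 1 + 3 + 6) / 4 = 13/4 = 3.25

Step 2 — sample covariance S[i,j] = (1/(n-1)) · Σ_k (x_{k,i} - mean_i) · (x_{k,j} - mean_j), with n-1 = 3.
  S[U,U] = ((0.75)·(0.75) + (3.75)·(3.75) + (-3.25)·(-3.25) + (-1.25)·(-1.25)) / 3 = 26.75/3 = 8.9167
  S[U,V] = ((0.75)·(-0.25) + (3.75)·(-2.25) + (-3.25)·(-0.25) + (-1.25)·(2.75)) / 3 = -11.25/3 = -3.75
  S[V,V] = ((-0.25)·(-0.25) + (-2.25)·(-2.25) + (-0.25)·(-0.25) + (2.75)·(2.75)) / 3 = 12.75/3 = 4.25

S is symmetric (S[j,i] = S[i,j]). Assembling:

S = [[8.9167, -3.75],
 [-3.75, 4.25]]


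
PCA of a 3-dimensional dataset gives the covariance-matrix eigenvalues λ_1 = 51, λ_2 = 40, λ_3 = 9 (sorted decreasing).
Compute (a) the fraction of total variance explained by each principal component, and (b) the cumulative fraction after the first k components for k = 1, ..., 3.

Step 1 — total variance = trace(Sigma) = Σ λ_i = 51 + 40 + 9 = 100.

Step 2 — fraction explained by component i = λ_i / Σ λ:
  PC1: 51/100 = 0.51
  PC2: 40/100 = 0.4
  PC3: 9/100 = 0.09

Step 3 — cumulative fraction after k components = (λ_1 + ... + λ_k) / Σ λ:
  k = 1: 51/100 = 0.51
  k = 2: (51 + 40)/100 = 91/100 = 0.91
  k = 3: (51 + 40 + 9)/100 = 100/100 = 1

Summary (fraction, with percent):

explained: PC1 0.51 (51%), PC2 0.4 (40%), PC3 0.09 (9%);  cumulative: 0.51, 0.91, 1


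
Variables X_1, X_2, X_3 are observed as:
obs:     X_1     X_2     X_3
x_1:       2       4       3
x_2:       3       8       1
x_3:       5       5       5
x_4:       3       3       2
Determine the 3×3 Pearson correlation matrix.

Step 1 — column means:
  mean(X_1) = (2 + 3 + 5 + 3) / 4 = 13/4 = 3.25
  mean(X_2) = (4 + 8 + 5 + 3) / 4 = 20/4 = 5
  mean(X_3) = (3 + 1 + 5 + 2) / 4 = 11/4 = 2.75

Step 2 — sample variances and covariances s[i,j] = (1/(n-1)) · Σ_k (x_{k,i} - mean_i) · (x_{k,j} - mean_j), with n-1 = 3:
  s[X_1,X_1] = ((-1.25)·(-1.25) + (-0.25)·(-0.25) + (1.75)·(1.75) + (-0.25)·(-0.25)) / 3 = 4.75/3 = 1.5833
  s[X_1,X_2] = ((-1.25)·(-1) + (-0.25)·(3) + (1.75)·(0) + (-0.25)·(-2)) / 3 = 1/3 = 0.3333
  s[X_1,X_3] = ((-1.25)·(0.25) + (-0.25)·(-1.75) + (1.75)·(2.25) + (-0.25)·(-0.75)) / 3 = 4.25/3 = 1.4167
  s[X_2,X_2] = ((-1)·(-1) + (3)·(3) + (0)·(0) + (-2)·(-2)) / 3 = 14/3 = 4.6667
  s[X_2,X_3] = ((-1)·(0.25) + (3)·(-1.75) + (0)·(2.25) + (-2)·(-0.75)) / 3 = -4/3 = -1.3333
  s[X_3,X_3] = ((0.25)·(0.25) + (-1.75)·(-1.75) + (2.25)·(2.25) + (-0.75)·(-0.75)) / 3 = 8.75/3 = 2.9167
  Sample standard deviations s_i = √(s[i,i]):
  s(X_1) = √(1.5833) = 1.2583
  s(X_2) = √(4.6667) = 2.1602
  s(X_3) = √(2.9167) = 1.7078

Step 3 — r_{ij} = s_{ij} / (s_i · s_j):
  r[X_1,X_1] = 1 (diagonal).
  r[X_1,X_2] = 0.3333 / (1.2583 · 2.1602) = 0.3333 / 2.7183 = 0.1226
  r[X_1,X_3] = 1.4167 / (1.2583 · 1.7078) = 1.4167 / 2.149 = 0.6592
  r[X_2,X_2] = 1 (diagonal).
  r[X_2,X_3] = -1.3333 / (2.1602 · 1.7078) = -1.3333 / 3.6893 = -0.3614
  r[X_3,X_3] = 1 (diagonal).

R is symmetric with unit diagonal. Assembling:

R = [[1, 0.1226, 0.6592],
 [0.1226, 1, -0.3614],
 [0.6592, -0.3614, 1]]


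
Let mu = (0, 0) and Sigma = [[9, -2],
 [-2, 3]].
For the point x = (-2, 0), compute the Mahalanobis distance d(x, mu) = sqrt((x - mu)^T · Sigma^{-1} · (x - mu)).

Step 1 — centre the observation: (x - mu) = (-2, 0).

Step 2 — invert Sigma. det(Sigma) = 9·3 - (-2)² = 23.
  Sigma^{-1} = (1/det) · [[d, -b], [-b, a]] = [[0.1304, 0.087],
 [0.087, 0.3913]].

Step 3 — form the quadratic (x - mu)^T · Sigma^{-1} · (x - mu):
  Sigma^{-1} · (x - mu) = (-0.2609, -0.1739).
  (x - mu)^T · [Sigma^{-1} · (x - mu)] = (-2)·(-0.2609) + (0)·(-0.1739) = 0.5217.

Step 4 — take square root: d = √(0.5217) ≈ 0.7223.

d(x, mu) = √(0.5217) ≈ 0.7223


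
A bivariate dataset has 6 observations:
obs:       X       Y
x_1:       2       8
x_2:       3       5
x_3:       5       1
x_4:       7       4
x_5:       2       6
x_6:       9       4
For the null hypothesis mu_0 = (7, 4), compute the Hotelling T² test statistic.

Step 1 — sample mean vector:
  mean(X) = (2 + 3 + 5 + 7 + 2 + 9) / 6 = 28/6 = 4.6667
  mean(Y) = (8 + 5 + 1 + 4 + 6 + 4) / 6 = 28/6 = 4.6667
  x̄ = (4.6667, 4.6667),  deviation x̄ - mu_0 = (4.6667, 4.6667) - (7, 4) = (-2.3333, 0.6667).

Step 2 — sample covariance matrix, S[i,j] = (1/(n-1)) · Σ_k (x_{k,i} - mean_i) · (x_{k,j} - mean_j), divisor n-1 = 5:
  S[X,X] = ((-2.6667)·(-2.6667) + (-1.6667)·(-1.6667) + (0.3333)·(0.3333) + (2.3333)·(2.3333) + (-2.6667)·(-2.6667) + (4.3333)·(4.3333)) / 5 = 41.3333/5 = 8.2667
  S[X,Y] = ((-2.6667)·(3.3333) + (-1.6667)·(0.3333) + (0.3333)·(-3.6667) + (2.3333)·(-0.6667) + (-2.6667)·(1.3333) + (4.3333)·(-0.6667)) / 5 = -18.6667/5 = -3.7333
  S[Y,Y] = ((3.3333)·(3.3333) + (0.3333)·(0.3333) + (-3.6667)·(-3.6667) + (-0.6667)·(-0.6667) + (1.3333)·(1.3333) + (-0.6667)·(-0.6667)) / 5 = 27.3333/5 = 5.4667
  S = [[8.2667, -3.7333],
 [-3.7333, 5.4667]].

Step 3 — invert S. det(S) = 8.2667·5.4667 - (-3.7333)² = 31.2533.
  S^{-1} = (1/det) · [[d, -b], [-b, a]] = [[0.1749, 0.1195],
 [0.1195, 0.2645]].

Step 4 — quadratic form (x̄ - mu_0)^T · S^{-1} · (x̄ - mu_0):
  S^{-1} · (x̄ - mu_0) = (-0.3285, -0.1024),
  (x̄ - mu_0)^T · [...] = (-2.3333)·(-0.3285) + (0.6667)·(-0.1024) = 0.6982.

Step 5 — scale by n: T² = 6 · 0.6982 = 4.1894.

T² ≈ 4.1894


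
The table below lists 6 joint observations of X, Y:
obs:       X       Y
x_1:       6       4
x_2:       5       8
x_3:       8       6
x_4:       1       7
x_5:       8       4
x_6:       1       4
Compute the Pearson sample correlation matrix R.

Step 1 — column means:
  mean(X) = (6 + 5 + 8 + 1 + 8 + 1) / 6 = 29/6 = 4.8333
  mean(Y) = (4 + 8 + 6 + 7 + 4 + 4) / 6 = 33/6 = 5.5

Step 2 — sample variances and covariances s[i,j] = (1/(n-1)) · Σ_k (x_{k,i} - mean_i) · (x_{k,j} - mean_j), with n-1 = 5:
  s[X,X] = ((1.1667)·(1.1667) + (0.1667)·(0.1667) + (3.1667)·(3.1667) + (-3.8333)·(-3.8333) + (3.1667)·(3.1667) + (-3.8333)·(-3.8333)) / 5 = 50.8333/5 = 10.1667
  s[X,Y] = ((1.1667)·(-1.5) + (0.1667)·(2.5) + (3.1667)·(0.5) + (-3.8333)·(1.5) + (3.1667)·(-1.5) + (-3.8333)·(-1.5)) / 5 = -4.5/5 = -0.9
  s[Y,Y] = ((-1.5)·(-1.5) + (2.5)·(2.5) + (0.5)·(0.5) + (1.5)·(1.5) + (-1.5)·(-1.5) + (-1.5)·(-1.5)) / 5 = 15.5/5 = 3.1
  Sample standard deviations s_i = √(s[i,i]):
  s(X) = √(10.1667) = 3.1885
  s(Y) = √(3.1) = 1.7607

Step 3 — r_{ij} = s_{ij} / (s_i · s_j):
  r[X,X] = 1 (diagonal).
  r[X,Y] = -0.9 / (3.1885 · 1.7607) = -0.9 / 5.614 = -0.1603
  r[Y,Y] = 1 (diagonal).

R is symmetric with unit diagonal. Assembling:

R = [[1, -0.1603],
 [-0.1603, 1]]


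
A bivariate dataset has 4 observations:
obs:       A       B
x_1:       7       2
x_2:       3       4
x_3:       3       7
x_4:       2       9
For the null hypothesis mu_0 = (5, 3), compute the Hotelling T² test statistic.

Step 1 — sample mean vector:
  mean(A) = (7 + 3 + 3 + 2) / 4 = 15/4 = 3.75
  mean(B) = (2 + 4 + 7 + 9) / 4 = 22/4 = 5.5
  x̄ = (3.75, 5.5),  deviation x̄ - mu_0 = (3.75, 5.5) - (5, 3) = (-1.25, 2.5).

Step 2 — sample covariance matrix, S[i,j] = (1/(n-1)) · Σ_k (x_{k,i} - mean_i) · (x_{k,j} - mean_j), divisor n-1 = 3:
  S[A,A] = ((3.25)·(3.25) + (-0.75)·(-0.75) + (-0.75)·(-0.75) + (-1.75)·(-1.75)) / 3 = 14.75/3 = 4.9167
  S[A,B] = ((3.25)·(-3.5) + (-0.75)·(-1.5) + (-0.75)·(1.5) + (-1.75)·(3.5)) / 3 = -17.5/3 = -5.8333
  S[B,B] = ((-3.5)·(-3.5) + (-1.5)·(-1.5) + (1.5)·(1.5) + (3.5)·(3.5)) / 3 = 29/3 = 9.6667
  S = [[4.9167, -5.8333],
 [-5.8333, 9.6667]].

Step 3 — invert S. det(S) = 4.9167·9.6667 - (-5.8333)² = 13.5.
  S^{-1} = (1/det) · [[d, -b], [-b, a]] = [[0.716, 0.4321],
 [0.4321, 0.3642]].

Step 4 — quadratic form (x̄ - mu_0)^T · S^{-1} · (x̄ - mu_0):
  S^{-1} · (x̄ - mu_0) = (0.1852, 0.3704),
  (x̄ - mu_0)^T · [...] = (-1.25)·(0.1852) + (2.5)·(0.3704) = 0.6944.

Step 5 — scale by n: T² = 4 · 0.6944 = 2.7778.

T² ≈ 2.7778


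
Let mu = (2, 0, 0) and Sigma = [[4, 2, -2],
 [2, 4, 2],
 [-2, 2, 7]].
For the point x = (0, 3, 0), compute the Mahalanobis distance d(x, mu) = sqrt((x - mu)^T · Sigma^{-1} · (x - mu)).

Step 1 — centre the observation: (x - mu) = (-2, 3, 0).

Step 2 — invert Sigma (cofactor / det for 3×3, or solve directly):
  Sigma^{-1} = [[0.6667, -0.5, 0.3333],
 [-0.5, 0.6667, -0.3333],
 [0.3333, -0.3333, 0.3333]].

Step 3 — form the quadratic (x - mu)^T · Sigma^{-1} · (x - mu):
  Sigma^{-1} · (x - mu) = (-2.8333, 3, -1.6667).
  (x - mu)^T · [Sigma^{-1} · (x - mu)] = (-2)·(-2.8333) + (3)·(3) + (0)·(-1.6667) = 14.6667.

Step 4 — take square root: d = √(14.6667) ≈ 3.8297.

d(x, mu) = √(14.6667) ≈ 3.8297


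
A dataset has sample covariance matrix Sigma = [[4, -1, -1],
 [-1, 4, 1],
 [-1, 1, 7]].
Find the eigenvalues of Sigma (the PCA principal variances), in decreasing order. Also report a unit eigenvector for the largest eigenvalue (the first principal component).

Step 1 — characteristic polynomial p(λ) = det(λI - Sigma) = λ³ - tr·λ² + c_1·λ - det, where tr = trace, c_1 = sum of the principal 2×2 minors, det = det(Sigma):
  tr = 4 + 4 + 7 = 15,
  c_1 = (4·4 - (-1)²) + (4·7 - (-1)²) + (4·7 - (1)²) = 15 + 27 + 27 = 69,
  det = 4·(4·7 - (1)²) - (-1)·((-1)·7 - (1)·(-1)) + (-1)·((-1)·(1) - 4·(-1)) = 4·(27) - (-1)·(-6) + (-1)·(3) = 99.
  So p(λ) = λ³ - 15λ² + 69λ - 99.
Step 2 — look for an integer root (rational root theorem: any rational root is an integer divisor of 99). Testing λ = 3:
  p(3) = 27 - 135 + 207 - 99 = 0  ✓
  Dividing out (λ - 3): p(λ) = (λ - 3)(λ² - 12λ + 33).
Step 3 — remaining eigenvalues from the quadratic λ² - 12λ + 33 = 0:
  Δ = 12² - 4·33 = 144 - 132 = 12,  λ = (12 ± √12)/2 = (12 ± 3.4641)/2 ≈ 7.7321 or 4.2679.
  Sorted: λ_1 = 7.7321,  λ_2 = 4.2679,  λ_3 = 3  (check: sum = 15 = tr ✓).

Step 4 — unit eigenvector for λ_1 ≈ 7.7321: v spans the null space of (Sigma - λ_1 I), whose rows are
  r_1 = (-3.7321, -1, -1),  r_2 = (-1, -3.7321, 1),  r_3 = (-1, 1, -0.7321).
  v is orthogonal to every row, so take v ∝ r_1 × r_2 = ((-1)·(1) - (-1)·(-3.7321), (-1)·(-1) - (-3.7321)·(1), (-3.7321)·(-3.7321) - (-1)·(-1)) ≈ (-4.7321, 4.7321, 12.9282).
  Rescale (multiply by -1 so the first nonzero entry is positive): u = (4.7321, -4.7321, -12.9282).
  ||u|| = √((4.7321)² + (-4.7321)² + (-12.9282)²) = √(211.923) ≈ 14.5576,  v_1 = u/||u|| ≈ (0.3251, -0.3251, -0.8881) (||v_1|| = 1).

λ_1 = 7.7321,  λ_2 = 4.2679,  λ_3 = 3;  v_1 ≈ (0.3251, -0.3251, -0.8881)


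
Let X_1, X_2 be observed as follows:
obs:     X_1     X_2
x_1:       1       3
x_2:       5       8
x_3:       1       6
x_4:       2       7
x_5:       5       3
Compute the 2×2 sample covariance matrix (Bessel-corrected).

Step 1 — column means:
  mean(X_1) = (1 + 5 + 1 + 2 + 5) / 5 = 14/5 = 2.8
  mean(X_2) = (3 + 8 + 6 + 7 + 3) / 5 = 27/5 = 5.4

Step 2 — sample covariance S[i,j] = (1/(n-1)) · Σ_k (x_{k,i} - mean_i) · (x_{k,j} - mean_j), with n-1 = 4.
  S[X_1,X_1] = ((-1.8)·(-1.8) + (2.2)·(2.2) + (-1.8)·(-1.8) + (-0.8)·(-0.8) + (2.2)·(2.2)) / 4 = 16.8/4 = 4.2
  S[X_1,X_2] = ((-1.8)·(-2.4) + (2.2)·(2.6) + (-1.8)·(0.6) + (-0.8)·(1.6) + (2.2)·(-2.4)) / 4 = 2.4/4 = 0.6
  S[X_2,X_2] = ((-2.4)·(-2.4) + (2.6)·(2.6) + (0.6)·(0.6) + (1.6)·(1.6) + (-2.4)·(-2.4)) / 4 = 21.2/4 = 5.3

S is symmetric (S[j,i] = S[i,j]). Assembling:

S = [[4.2, 0.6],
 [0.6, 5.3]]


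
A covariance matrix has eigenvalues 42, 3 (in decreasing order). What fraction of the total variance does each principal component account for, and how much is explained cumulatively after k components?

Step 1 — total variance = trace(Sigma) = Σ λ_i = 42 + 3 = 45.

Step 2 — fraction explained by component i = λ_i / Σ λ:
  PC1: 42/45 = 0.9333
  PC2: 3/45 = 0.0667

Step 3 — cumulative fraction after k components = (λ_1 + ... + λ_k) / Σ λ:
  k = 1: 42/45 = 0.9333
  k = 2: (42 + 3)/45 = 45/45 = 1

Summary (fraction, with percent):

explained: PC1 0.9333 (93.33%), PC2 0.0667 (6.67%);  cumulative: 0.9333, 1


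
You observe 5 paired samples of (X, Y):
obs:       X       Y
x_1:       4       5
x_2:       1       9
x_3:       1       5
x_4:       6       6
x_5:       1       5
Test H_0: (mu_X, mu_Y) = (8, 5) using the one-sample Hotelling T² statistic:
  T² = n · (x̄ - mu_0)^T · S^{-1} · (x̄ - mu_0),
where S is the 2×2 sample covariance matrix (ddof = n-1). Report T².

Step 1 — sample mean vector:
  mean(X) = (4 + 1 + 1 + 6 + 1) / 5 = 13/5 = 2.6
  mean(Y) = (5 + 9 + 5 + 6 + 5) / 5 = 30/5 = 6
  x̄ = (2.6, 6),  deviation x̄ - mu_0 = (2.6, 6) - (8, 5) = (-5.4, 1).

Step 2 — sample covariance matrix, S[i,j] = (1/(n-1)) · Σ_k (x_{k,i} - mean_i) · (x_{k,j} - mean_j), divisor n-1 = 4:
  S[X,X] = ((1.4)·(1.4) + (-1.6)·(-1.6) + (-1.6)·(-1.6) + (3.4)·(3.4) + (-1.6)·(-1.6)) / 4 = 21.2/4 = 5.3
  S[X,Y] = ((1.4)·(-1) + (-1.6)·(3) + (-1.6)·(-1) + (3.4)·(0) + (-1.6)·(-1)) / 4 = -3/4 = -0.75
  S[Y,Y] = ((-1)·(-1) + (3)·(3) + (-1)·(-1) + (0)·(0) + (-1)·(-1)) / 4 = 12/4 = 3
  S = [[5.3, -0.75],
 [-0.75, 3]].

Step 3 — invert S. det(S) = 5.3·3 - (-0.75)² = 15.3375.
  S^{-1} = (1/det) · [[d, -b], [-b, a]] = [[0.1956, 0.0489],
 [0.0489, 0.3456]].

Step 4 — quadratic form (x̄ - mu_0)^T · S^{-1} · (x̄ - mu_0):
  S^{-1} · (x̄ - mu_0) = (-1.0073, 0.0815),
  (x̄ - mu_0)^T · [...] = (-5.4)·(-1.0073) + (1)·(0.0815) = 5.5211.

Step 5 — scale by n: T² = 5 · 5.5211 = 27.6055.

T² ≈ 27.6055


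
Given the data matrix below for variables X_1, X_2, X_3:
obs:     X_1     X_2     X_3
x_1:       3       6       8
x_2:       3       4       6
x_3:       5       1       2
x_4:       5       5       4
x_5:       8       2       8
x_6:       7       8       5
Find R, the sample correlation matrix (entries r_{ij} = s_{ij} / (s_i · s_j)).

Step 1 — column means:
  mean(X_1) = (3 + 3 + 5 + 5 + 8 + 7) / 6 = 31/6 = 5.1667
  mean(X_2) = (6 + 4 + 1 + 5 + 2 + 8) / 6 = 26/6 = 4.3333
  mean(X_3) = (8 + 6 + 2 + 4 + 8 + 5) / 6 = 33/6 = 5.5

Step 2 — sample variances and covariances s[i,j] = (1/(n-1)) · Σ_k (x_{k,i} - mean_i) · (x_{k,j} - mean_j), with n-1 = 5:
  s[X_1,X_1] = ((-2.1667)·(-2.1667) + (-2.1667)·(-2.1667) + (-0.1667)·(-0.1667) + (-0.1667)·(-0.1667) + (2.8333)·(2.8333) + (1.8333)·(1.8333)) / 5 = 20.8333/5 = 4.1667
  s[X_1,X_2] = ((-2.1667)·(1.6667) + (-2.1667)·(-0.3333) + (-0.1667)·(-3.3333) + (-0.1667)·(0.6667) + (2.8333)·(-2.3333) + (1.8333)·(3.6667)) / 5 = -2.3333/5 = -0.4667
  s[X_1,X_3] = ((-2.1667)·(2.5) + (-2.1667)·(0.5) + (-0.1667)·(-3.5) + (-0.1667)·(-1.5) + (2.8333)·(2.5) + (1.8333)·(-0.5)) / 5 = 0.5/5 = 0.1
  s[X_2,X_2] = ((1.6667)·(1.6667) + (-0.3333)·(-0.3333) + (-3.3333)·(-3.3333) + (0.6667)·(0.6667) + (-2.3333)·(-2.3333) + (3.6667)·(3.6667)) / 5 = 33.3333/5 = 6.6667
  s[X_2,X_3] = ((1.6667)·(2.5) + (-0.3333)·(0.5) + (-3.3333)·(-3.5) + (0.6667)·(-1.5) + (-2.3333)·(2.5) + (3.6667)·(-0.5)) / 5 = 7/5 = 1.4
  s[X_3,X_3] = ((2.5)·(2.5) + (0.5)·(0.5) + (-3.5)·(-3.5) + (-1.5)·(-1.5) + (2.5)·(2.5) + (-0.5)·(-0.5)) / 5 = 27.5/5 = 5.5
  Sample standard deviations s_i = √(s[i,i]):
  s(X_1) = √(4.1667) = 2.0412
  s(X_2) = √(6.6667) = 2.582
  s(X_3) = √(5.5) = 2.3452

Step 3 — r_{ij} = s_{ij} / (s_i · s_j):
  r[X_1,X_1] = 1 (diagonal).
  r[X_1,X_2] = -0.4667 / (2.0412 · 2.582) = -0.4667 / 5.2705 = -0.0885
  r[X_1,X_3] = 0.1 / (2.0412 · 2.3452) = 0.1 / 4.7871 = 0.0209
  r[X_2,X_2] = 1 (diagonal).
  r[X_2,X_3] = 1.4 / (2.582 · 2.3452) = 1.4 / 6.0553 = 0.2312
  r[X_3,X_3] = 1 (diagonal).

R is symmetric with unit diagonal. Assembling:

R = [[1, -0.0885, 0.0209],
 [-0.0885, 1, 0.2312],
 [0.0209, 0.2312, 1]]


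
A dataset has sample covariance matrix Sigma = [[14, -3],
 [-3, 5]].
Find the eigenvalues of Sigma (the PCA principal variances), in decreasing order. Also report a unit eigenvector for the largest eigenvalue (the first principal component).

Step 1 — characteristic polynomial of 2×2 Sigma:
  det(Sigma - λI) = λ² - trace · λ + det = 0.
  trace = 14 + 5 = 19, det = 14·5 - (-3)² = 61.
Step 2 — discriminant:
  Δ = trace² - 4·det = 361 - 244 = 117.
Step 3 — eigenvalues:
  λ = (trace ± √Δ)/2 = (19 ± 10.8167)/2,
  λ_1 = 14.9083,  λ_2 = 4.0917.

Step 4 — unit eigenvector for λ_1: solve (Sigma - λ_1 I)v = 0. First row:
  (14 - 14.9083)·v_x + (-3)·v_y = 0, i.e. (-0.9083)·v_x + (-3)·v_y = 0,
  so v ∝ (b, λ_1 - a) = (-3, 0.9083); multiply by -1 so the first entry is positive: u = (3, -0.9083).
  ||u|| = √((3)² + (-0.9083)²) = √(9.8251) ≈ 3.1345,
  v_1 = u/||u|| ≈ (0.9571, -0.2898) (||v_1|| = 1).

λ_1 = 14.9083,  λ_2 = 4.0917;  v_1 ≈ (0.9571, -0.2898)


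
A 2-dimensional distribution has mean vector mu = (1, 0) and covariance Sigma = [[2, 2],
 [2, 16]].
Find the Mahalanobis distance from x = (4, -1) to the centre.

Step 1 — centre the observation: (x - mu) = (3, -1).

Step 2 — invert Sigma. det(Sigma) = 2·16 - (2)² = 28.
  Sigma^{-1} = (1/det) · [[d, -b], [-b, a]] = [[0.5714, -0.0714],
 [-0.0714, 0.0714]].

Step 3 — form the quadratic (x - mu)^T · Sigma^{-1} · (x - mu):
  Sigma^{-1} · (x - mu) = (1.7857, -0.2857).
  (x - mu)^T · [Sigma^{-1} · (x - mu)] = (3)·(1.7857) + (-1)·(-0.2857) = 5.6429.

Step 4 — take square root: d = √(5.6429) ≈ 2.3755.

d(x, mu) = √(5.6429) ≈ 2.3755


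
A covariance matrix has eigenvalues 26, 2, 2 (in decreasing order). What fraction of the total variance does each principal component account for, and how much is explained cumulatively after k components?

Step 1 — total variance = trace(Sigma) = Σ λ_i = 26 + 2 + 2 = 30.

Step 2 — fraction explained by component i = λ_i / Σ λ:
  PC1: 26/30 = 0.8667
  PC2: 2/30 = 0.0667
  PC3: 2/30 = 0.0667

Step 3 — cumulative fraction after k components = (λ_1 + ... + λ_k) / Σ λ:
  k = 1: 26/30 = 0.8667
  k = 2: (26 + 2)/30 = 28/30 = 0.9333
  k = 3: (26 + 2 + 2)/30 = 30/30 = 1

Summary (fraction, with percent):

explained: PC1 0.8667 (86.67%), PC2 0.0667 (6.67%), PC3 0.0667 (6.67%);  cumulative: 0.8667, 0.9333, 1


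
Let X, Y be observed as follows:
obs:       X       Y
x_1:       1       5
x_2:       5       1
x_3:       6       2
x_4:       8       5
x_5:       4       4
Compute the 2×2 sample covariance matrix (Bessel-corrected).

Step 1 — column means:
  mean(X) = (1 + 5 + 6 + 8 + 4) / 5 = 24/5 = 4.8
  mean(Y) = (5 + 1 + 2 + 5 + 4) / 5 = 17/5 = 3.4

Step 2 — sample covariance S[i,j] = (1/(n-1)) · Σ_k (x_{k,i} - mean_i) · (x_{k,j} - mean_j), with n-1 = 4.
  S[X,X] = ((-3.8)·(-3.8) + (0.2)·(0.2) + (1.2)·(1.2) + (3.2)·(3.2) + (-0.8)·(-0.8)) / 4 = 26.8/4 = 6.7
  S[X,Y] = ((-3.8)·(1.6) + (0.2)·(-2.4) + (1.2)·(-1.4) + (3.2)·(1.6) + (-0.8)·(0.6)) / 4 = -3.6/4 = -0.9
  S[Y,Y] = ((1.6)·(1.6) + (-2.4)·(-2.4) + (-1.4)·(-1.4) + (1.6)·(1.6) + (0.6)·(0.6)) / 4 = 13.2/4 = 3.3

S is symmetric (S[j,i] = S[i,j]). Assembling:

S = [[6.7, -0.9],
 [-0.9, 3.3]]


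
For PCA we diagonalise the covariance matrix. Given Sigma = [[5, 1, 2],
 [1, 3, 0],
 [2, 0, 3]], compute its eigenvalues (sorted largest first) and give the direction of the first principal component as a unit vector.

Step 1 — characteristic polynomial p(λ) = det(λI - Sigma) = λ³ - tr·λ² + c_1·λ - det, where tr = trace, c_1 = sum of the principal 2×2 minors, det = det(Sigma):
  tr = 5 + 3 + 3 = 11,
  c_1 = (5·3 - (1)²) + (5·3 - (2)²) + (3·3 - (0)²) = 14 + 11 + 9 = 34,
  det = 5·(3·3 - (0)²) - (1)·((1)·3 - (0)·(2)) + (2)·((1)·(0) - 3·(2)) = 5·(9) - (1)·(3) + (2)·(-6) = 30.
  So p(λ) = λ³ - 11λ² + 34λ - 30.
Step 2 — look for an integer root (rational root theorem: any rational root is an integer divisor of 30). Testing λ = 3:
  p(3) = 27 - 99 + 102 - 30 = 0  ✓
  Dividing out (λ - 3): p(λ) = (λ - 3)(λ² - 8λ + 10).
Step 3 — remaining eigenvalues from the quadratic λ² - 8λ + 10 = 0:
  Δ = 8² - 4·10 = 64 - 40 = 24,  λ = (8 ± √24)/2 = (8 ± 4.899)/2 ≈ 6.4495 or 1.5505.
  Sorted: λ_1 = 6.4495,  λ_2 = 3,  λ_3 = 1.5505  (check: sum = 11 = tr ✓).

Step 4 — unit eigenvector for λ_1 ≈ 6.4495: v spans the null space of (Sigma - λ_1 I), whose rows are
  r_1 = (-1.4495, 1, 2),  r_2 = (1, -3.4495, 0),  r_3 = (2, 0, -3.4495).
  v is orthogonal to every row, so take v ∝ r_1 × r_2 = ((1)·(0) - (2)·(-3.4495), (2)·(1) - (-1.4495)·(0), (-1.4495)·(-3.4495) - (1)·(1)) ≈ (6.899, 2, 4).
  Let u = (6.899, 2, 4).
  ||u|| = √((6.899)² + (2)² + (4)²) = √(67.5959) ≈ 8.2217,  v_1 = u/||u|| ≈ (0.8391, 0.2433, 0.4865) (||v_1|| = 1).

λ_1 = 6.4495,  λ_2 = 3,  λ_3 = 1.5505;  v_1 ≈ (0.8391, 0.2433, 0.4865)


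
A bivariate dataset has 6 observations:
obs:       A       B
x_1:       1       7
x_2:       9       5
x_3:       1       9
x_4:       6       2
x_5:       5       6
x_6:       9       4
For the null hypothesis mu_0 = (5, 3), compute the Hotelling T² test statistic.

Step 1 — sample mean vector:
  mean(A) = (1 + 9 + 1 + 6 + 5 + 9) / 6 = 31/6 = 5.1667
  mean(B) = (7 + 5 + 9 + 2 + 6 + 4) / 6 = 33/6 = 5.5
  x̄ = (5.1667, 5.5),  deviation x̄ - mu_0 = (5.1667, 5.5) - (5, 3) = (0.1667, 2.5).

Step 2 — sample covariance matrix, S[i,j] = (1/(n-1)) · Σ_k (x_{k,i} - mean_i) · (x_{k,j} - mean_j), divisor n-1 = 5:
  S[A,A] = ((-4.1667)·(-4.1667) + (3.8333)·(3.8333) + (-4.1667)·(-4.1667) + (0.8333)·(0.8333) + (-0.1667)·(-0.1667) + (3.8333)·(3.8333)) / 5 = 64.8333/5 = 12.9667
  S[A,B] = ((-4.1667)·(1.5) + (3.8333)·(-0.5) + (-4.1667)·(3.5) + (0.8333)·(-3.5) + (-0.1667)·(0.5) + (3.8333)·(-1.5)) / 5 = -31.5/5 = -6.3
  S[B,B] = ((1.5)·(1.5) + (-0.5)·(-0.5) + (3.5)·(3.5) + (-3.5)·(-3.5) + (0.5)·(0.5) + (-1.5)·(-1.5)) / 5 = 29.5/5 = 5.9
  S = [[12.9667, -6.3],
 [-6.3, 5.9]].

Step 3 — invert S. det(S) = 12.9667·5.9 - (-6.3)² = 36.8133.
  S^{-1} = (1/det) · [[d, -b], [-b, a]] = [[0.1603, 0.1711],
 [0.1711, 0.3522]].

Step 4 — quadratic form (x̄ - mu_0)^T · S^{-1} · (x̄ - mu_0):
  S^{-1} · (x̄ - mu_0) = (0.4545, 0.9091),
  (x̄ - mu_0)^T · [...] = (0.1667)·(0.4545) + (2.5)·(0.9091) = 2.3485.

Step 5 — scale by n: T² = 6 · 2.3485 = 14.0909.

T² ≈ 14.0909


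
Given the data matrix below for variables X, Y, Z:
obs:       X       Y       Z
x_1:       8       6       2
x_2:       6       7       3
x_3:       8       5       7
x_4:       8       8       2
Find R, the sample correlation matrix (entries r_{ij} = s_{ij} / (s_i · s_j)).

Step 1 — column means:
  mean(X) = (8 + 6 + 8 + 8) / 4 = 30/4 = 7.5
  mean(Y) = (6 + 7 + 5 + 8) / 4 = 26/4 = 6.5
  mean(Z) = (2 + 3 + 7 + 2) / 4 = 14/4 = 3.5

Step 2 — sample variances and covariances s[i,j] = (1/(n-1)) · Σ_k (x_{k,i} - mean_i) · (x_{k,j} - mean_j), with n-1 = 3:
  s[X,X] = ((0.5)·(0.5) + (-1.5)·(-1.5) + (0.5)·(0.5) + (0.5)·(0.5)) / 3 = 3/3 = 1
  s[X,Y] = ((0.5)·(-0.5) + (-1.5)·(0.5) + (0.5)·(-1.5) + (0.5)·(1.5)) / 3 = -1/3 = -0.3333
  s[X,Z] = ((0.5)·(-1.5) + (-1.5)·(-0.5) + (0.5)·(3.5) + (0.5)·(-1.5)) / 3 = 1/3 = 0.3333
  s[Y,Y] = ((-0.5)·(-0.5) + (0.5)·(0.5) + (-1.5)·(-1.5) + (1.5)·(1.5)) / 3 = 5/3 = 1.6667
  s[Y,Z] = ((-0.5)·(-1.5) + (0.5)·(-0.5) + (-1.5)·(3.5) + (1.5)·(-1.5)) / 3 = -7/3 = -2.3333
  s[Z,Z] = ((-1.5)·(-1.5) + (-0.5)·(-0.5) + (3.5)·(3.5) + (-1.5)·(-1.5)) / 3 = 17/3 = 5.6667
  Sample standard deviations s_i = √(s[i,i]):
  s(X) = √(1) = 1
  s(Y) = √(1.6667) = 1.291
  s(Z) = √(5.6667) = 2.3805

Step 3 — r_{ij} = s_{ij} / (s_i · s_j):
  r[X,X] = 1 (diagonal).
  r[X,Y] = -0.3333 / (1 · 1.291) = -0.3333 / 1.291 = -0.2582
  r[X,Z] = 0.3333 / (1 · 2.3805) = 0.3333 / 2.3805 = 0.14
  r[Y,Y] = 1 (diagonal).
  r[Y,Z] = -2.3333 / (1.291 · 2.3805) = -2.3333 / 3.0732 = -0.7593
  r[Z,Z] = 1 (diagonal).

R is symmetric with unit diagonal. Assembling:

R = [[1, -0.2582, 0.14],
 [-0.2582, 1, -0.7593],
 [0.14, -0.7593, 1]]


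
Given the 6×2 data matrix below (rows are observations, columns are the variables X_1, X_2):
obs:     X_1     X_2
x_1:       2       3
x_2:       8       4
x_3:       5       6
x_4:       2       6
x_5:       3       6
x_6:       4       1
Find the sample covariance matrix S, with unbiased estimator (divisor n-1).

Step 1 — column means:
  mean(X_1) = (2 + 8 + 5 + 2 + 3 + 4) / 6 = 24/6 = 4
  mean(X_2) = (3 + 4 + 6 + 6 + 6 + 1) / 6 = 26/6 = 4.3333

Step 2 — sample covariance S[i,j] = (1/(n-1)) · Σ_k (x_{k,i} - mean_i) · (x_{k,j} - mean_j), with n-1 = 5.
  S[X_1,X_1] = ((-2)·(-2) + (4)·(4) + (1)·(1) + (-2)·(-2) + (-1)·(-1) + (0)·(0)) / 5 = 26/5 = 5.2
  S[X_1,X_2] = ((-2)·(-1.3333) + (4)·(-0.3333) + (1)·(1.6667) + (-2)·(1.6667) + (-1)·(1.6667) + (0)·(-3.3333)) / 5 = -2/5 = -0.4
  S[X_2,X_2] = ((-1.3333)·(-1.3333) + (-0.3333)·(-0.3333) + (1.6667)·(1.6667) + (1.6667)·(1.6667) + (1.6667)·(1.6667) + (-3.3333)·(-3.3333)) / 5 = 21.3333/5 = 4.2667

S is symmetric (S[j,i] = S[i,j]). Assembling:

S = [[5.2, -0.4],
 [-0.4, 4.2667]]


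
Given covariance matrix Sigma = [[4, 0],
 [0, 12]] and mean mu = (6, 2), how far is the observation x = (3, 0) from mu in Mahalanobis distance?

Step 1 — centre the observation: (x - mu) = (-3, -2).

Step 2 — invert Sigma. det(Sigma) = 4·12 - (0)² = 48.
  Sigma^{-1} = (1/det) · [[d, -b], [-b, a]] = [[0.25, 0],
 [0, 0.0833]].

Step 3 — form the quadratic (x - mu)^T · Sigma^{-1} · (x - mu):
  Sigma^{-1} · (x - mu) = (-0.75, -0.1667).
  (x - mu)^T · [Sigma^{-1} · (x - mu)] = (-3)·(-0.75) + (-2)·(-0.1667) = 2.5833.

Step 4 — take square root: d = √(2.5833) ≈ 1.6073.

d(x, mu) = √(2.5833) ≈ 1.6073


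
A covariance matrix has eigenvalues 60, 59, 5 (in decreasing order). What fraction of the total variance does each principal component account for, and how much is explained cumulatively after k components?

Step 1 — total variance = trace(Sigma) = Σ λ_i = 60 + 59 + 5 = 124.

Step 2 — fraction explained by component i = λ_i / Σ λ:
  PC1: 60/124 = 0.4839
  PC2: 59/124 = 0.4758
  PC3: 5/124 = 0.0403

Step 3 — cumulative fraction after k components = (λ_1 + ... + λ_k) / Σ λ:
  k = 1: 60/124 = 0.4839
  k = 2: (60 + 59)/124 = 119/124 = 0.9597
  k = 3: (60 + 59 + 5)/124 = 124/124 = 1

Summary (fraction, with percent):

explained: PC1 0.4839 (48.39%), PC2 0.4758 (47.58%), PC3 0.0403 (4.03%);  cumulative: 0.4839, 0.9597, 1
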